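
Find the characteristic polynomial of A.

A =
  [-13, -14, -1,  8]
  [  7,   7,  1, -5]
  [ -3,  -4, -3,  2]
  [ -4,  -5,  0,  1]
x^4 + 8*x^3 + 24*x^2 + 32*x + 16

Expanding det(x·I − A) (e.g. by cofactor expansion or by noting that A is similar to its Jordan form J, which has the same characteristic polynomial as A) gives
  χ_A(x) = x^4 + 8*x^3 + 24*x^2 + 32*x + 16
which factors as (x + 2)^4. The eigenvalues (with algebraic multiplicities) are λ = -2 with multiplicity 4.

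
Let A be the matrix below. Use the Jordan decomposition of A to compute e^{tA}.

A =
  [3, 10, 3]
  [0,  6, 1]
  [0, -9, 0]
e^{tA} =
  [exp(3*t), 3*t^2*exp(3*t)/2 + 10*t*exp(3*t), t^2*exp(3*t)/2 + 3*t*exp(3*t)]
  [0, 3*t*exp(3*t) + exp(3*t), t*exp(3*t)]
  [0, -9*t*exp(3*t), -3*t*exp(3*t) + exp(3*t)]

Strategy: write A = P · J · P⁻¹ where J is a Jordan canonical form, so e^{tA} = P · e^{tJ} · P⁻¹, and e^{tJ} can be computed block-by-block.

A has Jordan form
J =
  [3, 1, 0]
  [0, 3, 1]
  [0, 0, 3]
(up to reordering of blocks).

Per-block formulas:
  For a 3×3 Jordan block J_3(3): exp(t · J_3(3)) = e^(3t)·(I + t·N + (t^2/2)·N^2), where N is the 3×3 nilpotent shift.

After assembling e^{tJ} and conjugating by P, we get:

e^{tA} =
  [exp(3*t), 3*t^2*exp(3*t)/2 + 10*t*exp(3*t), t^2*exp(3*t)/2 + 3*t*exp(3*t)]
  [0, 3*t*exp(3*t) + exp(3*t), t*exp(3*t)]
  [0, -9*t*exp(3*t), -3*t*exp(3*t) + exp(3*t)]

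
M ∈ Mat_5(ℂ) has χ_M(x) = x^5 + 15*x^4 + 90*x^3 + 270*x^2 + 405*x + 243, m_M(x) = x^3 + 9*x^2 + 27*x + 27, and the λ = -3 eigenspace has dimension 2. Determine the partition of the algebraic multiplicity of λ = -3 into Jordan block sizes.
Block sizes for λ = -3: [3, 2]

Step 1 — from the characteristic polynomial, algebraic multiplicity of λ = -3 is 5. From dim ker(M − (-3)·I) = 2, there are exactly 2 Jordan blocks for λ = -3.
Step 2 — from the minimal polynomial, the factor (x + 3)^3 tells us the largest block for λ = -3 has size 3.
Step 3 — with total size 5, 2 blocks, and largest block 3, the block sizes (in nonincreasing order) are [3, 2].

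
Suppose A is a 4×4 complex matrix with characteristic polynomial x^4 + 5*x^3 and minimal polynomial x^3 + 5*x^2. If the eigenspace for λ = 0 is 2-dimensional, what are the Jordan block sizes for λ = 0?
Block sizes for λ = 0: [2, 1]

Step 1 — from the characteristic polynomial, algebraic multiplicity of λ = 0 is 3. From dim ker(A − (0)·I) = 2, there are exactly 2 Jordan blocks for λ = 0.
Step 2 — from the minimal polynomial, the factor (x − 0)^2 tells us the largest block for λ = 0 has size 2.
Step 3 — with total size 3, 2 blocks, and largest block 2, the block sizes (in nonincreasing order) are [2, 1].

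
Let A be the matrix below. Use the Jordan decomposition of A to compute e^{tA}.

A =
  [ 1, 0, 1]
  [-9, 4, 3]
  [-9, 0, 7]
e^{tA} =
  [-3*t*exp(4*t) + exp(4*t), 0, t*exp(4*t)]
  [-9*t*exp(4*t), exp(4*t), 3*t*exp(4*t)]
  [-9*t*exp(4*t), 0, 3*t*exp(4*t) + exp(4*t)]

Strategy: write A = P · J · P⁻¹ where J is a Jordan canonical form, so e^{tA} = P · e^{tJ} · P⁻¹, and e^{tJ} can be computed block-by-block.

A has Jordan form
J =
  [4, 1, 0]
  [0, 4, 0]
  [0, 0, 4]
(up to reordering of blocks).

Per-block formulas:
  For a 2×2 Jordan block J_2(4): exp(t · J_2(4)) = e^(4t)·(I + t·N), where N is the 2×2 nilpotent shift.
  For a 1×1 block at λ = 4: exp(t · [4]) = [e^(4t)].

After assembling e^{tJ} and conjugating by P, we get:

e^{tA} =
  [-3*t*exp(4*t) + exp(4*t), 0, t*exp(4*t)]
  [-9*t*exp(4*t), exp(4*t), 3*t*exp(4*t)]
  [-9*t*exp(4*t), 0, 3*t*exp(4*t) + exp(4*t)]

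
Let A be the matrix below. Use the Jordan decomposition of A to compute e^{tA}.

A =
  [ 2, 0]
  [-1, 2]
e^{tA} =
  [exp(2*t), 0]
  [-t*exp(2*t), exp(2*t)]

Strategy: write A = P · J · P⁻¹ where J is a Jordan canonical form, so e^{tA} = P · e^{tJ} · P⁻¹, and e^{tJ} can be computed block-by-block.

A has Jordan form
J =
  [2, 1]
  [0, 2]
(up to reordering of blocks).

Per-block formulas:
  For a 2×2 Jordan block J_2(2): exp(t · J_2(2)) = e^(2t)·(I + t·N), where N is the 2×2 nilpotent shift.

After assembling e^{tJ} and conjugating by P, we get:

e^{tA} =
  [exp(2*t), 0]
  [-t*exp(2*t), exp(2*t)]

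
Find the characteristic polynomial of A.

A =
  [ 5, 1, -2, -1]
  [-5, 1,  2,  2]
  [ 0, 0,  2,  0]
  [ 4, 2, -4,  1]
x^4 - 9*x^3 + 30*x^2 - 44*x + 24

Expanding det(x·I − A) (e.g. by cofactor expansion or by noting that A is similar to its Jordan form J, which has the same characteristic polynomial as A) gives
  χ_A(x) = x^4 - 9*x^3 + 30*x^2 - 44*x + 24
which factors as (x - 3)*(x - 2)^3. The eigenvalues (with algebraic multiplicities) are λ = 2 with multiplicity 3, λ = 3 with multiplicity 1.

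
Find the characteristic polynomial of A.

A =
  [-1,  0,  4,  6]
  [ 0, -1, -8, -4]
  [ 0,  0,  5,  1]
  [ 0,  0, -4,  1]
x^4 - 4*x^3 - 2*x^2 + 12*x + 9

Expanding det(x·I − A) (e.g. by cofactor expansion or by noting that A is similar to its Jordan form J, which has the same characteristic polynomial as A) gives
  χ_A(x) = x^4 - 4*x^3 - 2*x^2 + 12*x + 9
which factors as (x - 3)^2*(x + 1)^2. The eigenvalues (with algebraic multiplicities) are λ = -1 with multiplicity 2, λ = 3 with multiplicity 2.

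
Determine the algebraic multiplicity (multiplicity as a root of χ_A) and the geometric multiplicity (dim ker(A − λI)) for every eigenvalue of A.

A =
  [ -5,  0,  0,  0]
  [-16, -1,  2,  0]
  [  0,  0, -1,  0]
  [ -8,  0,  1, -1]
λ = -5: alg = 1, geom = 1; λ = -1: alg = 3, geom = 2

Step 1 — factor the characteristic polynomial to read off the algebraic multiplicities:
  χ_A(x) = (x + 1)^3*(x + 5)

Step 2 — compute geometric multiplicities via the rank-nullity identity g(λ) = n − rank(A − λI):
  rank(A − (-5)·I) = 3, so dim ker(A − (-5)·I) = n − 3 = 1
  rank(A − (-1)·I) = 2, so dim ker(A − (-1)·I) = n − 2 = 2

Summary:
  λ = -5: algebraic multiplicity = 1, geometric multiplicity = 1
  λ = -1: algebraic multiplicity = 3, geometric multiplicity = 2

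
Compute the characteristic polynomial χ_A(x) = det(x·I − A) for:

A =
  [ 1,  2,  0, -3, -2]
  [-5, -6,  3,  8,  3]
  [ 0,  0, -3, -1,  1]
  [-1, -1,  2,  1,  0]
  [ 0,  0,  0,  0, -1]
x^5 + 8*x^4 + 25*x^3 + 38*x^2 + 28*x + 8

Expanding det(x·I − A) (e.g. by cofactor expansion or by noting that A is similar to its Jordan form J, which has the same characteristic polynomial as A) gives
  χ_A(x) = x^5 + 8*x^4 + 25*x^3 + 38*x^2 + 28*x + 8
which factors as (x + 1)^2*(x + 2)^3. The eigenvalues (with algebraic multiplicities) are λ = -2 with multiplicity 3, λ = -1 with multiplicity 2.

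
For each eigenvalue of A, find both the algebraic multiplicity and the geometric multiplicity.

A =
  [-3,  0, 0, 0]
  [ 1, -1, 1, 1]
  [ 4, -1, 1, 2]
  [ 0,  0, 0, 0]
λ = -3: alg = 1, geom = 1; λ = 0: alg = 3, geom = 1

Step 1 — factor the characteristic polynomial to read off the algebraic multiplicities:
  χ_A(x) = x^3*(x + 3)

Step 2 — compute geometric multiplicities via the rank-nullity identity g(λ) = n − rank(A − λI):
  rank(A − (-3)·I) = 3, so dim ker(A − (-3)·I) = n − 3 = 1
  rank(A − (0)·I) = 3, so dim ker(A − (0)·I) = n − 3 = 1

Summary:
  λ = -3: algebraic multiplicity = 1, geometric multiplicity = 1
  λ = 0: algebraic multiplicity = 3, geometric multiplicity = 1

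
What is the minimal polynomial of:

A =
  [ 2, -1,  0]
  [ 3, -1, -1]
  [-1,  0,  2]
x^3 - 3*x^2 + 3*x - 1

The characteristic polynomial is χ_A(x) = (x - 1)^3, so the eigenvalues are known. The minimal polynomial is
  m_A(x) = Π_λ (x − λ)^{k_λ}
where k_λ is the size of the *largest* Jordan block for λ (equivalently, the smallest k with (A − λI)^k v = 0 for every generalised eigenvector v of λ).

  λ = 1: largest Jordan block has size 3, contributing (x − 1)^3

So m_A(x) = (x - 1)^3 = x^3 - 3*x^2 + 3*x - 1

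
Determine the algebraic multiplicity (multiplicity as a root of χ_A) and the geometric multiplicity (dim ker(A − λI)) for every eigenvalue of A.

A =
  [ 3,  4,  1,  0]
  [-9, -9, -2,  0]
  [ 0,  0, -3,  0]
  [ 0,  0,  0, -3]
λ = -3: alg = 4, geom = 2

Step 1 — factor the characteristic polynomial to read off the algebraic multiplicities:
  χ_A(x) = (x + 3)^4

Step 2 — compute geometric multiplicities via the rank-nullity identity g(λ) = n − rank(A − λI):
  rank(A − (-3)·I) = 2, so dim ker(A − (-3)·I) = n − 2 = 2

Summary:
  λ = -3: algebraic multiplicity = 4, geometric multiplicity = 2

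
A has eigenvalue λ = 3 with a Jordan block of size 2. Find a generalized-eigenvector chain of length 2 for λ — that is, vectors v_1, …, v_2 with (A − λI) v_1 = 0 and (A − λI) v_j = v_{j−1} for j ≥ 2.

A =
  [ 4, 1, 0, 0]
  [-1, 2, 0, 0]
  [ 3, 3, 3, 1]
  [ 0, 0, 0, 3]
A Jordan chain for λ = 3 of length 2:
v_1 = (1, -1, 3, 0)ᵀ
v_2 = (1, 0, 0, 0)ᵀ

Let N = A − (3)·I. We want v_2 with N^2 v_2 = 0 but N^1 v_2 ≠ 0; then v_{j-1} := N · v_j for j = 2, …, 2.

Pick v_2 = (1, 0, 0, 0)ᵀ.
Then v_1 = N · v_2 = (1, -1, 3, 0)ᵀ.

Sanity check: (A − (3)·I) v_1 = (0, 0, 0, 0)ᵀ = 0. ✓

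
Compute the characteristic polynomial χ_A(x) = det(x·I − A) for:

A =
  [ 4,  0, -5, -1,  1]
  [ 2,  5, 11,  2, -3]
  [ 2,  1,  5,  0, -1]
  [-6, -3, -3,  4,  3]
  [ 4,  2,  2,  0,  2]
x^5 - 20*x^4 + 160*x^3 - 640*x^2 + 1280*x - 1024

Expanding det(x·I − A) (e.g. by cofactor expansion or by noting that A is similar to its Jordan form J, which has the same characteristic polynomial as A) gives
  χ_A(x) = x^5 - 20*x^4 + 160*x^3 - 640*x^2 + 1280*x - 1024
which factors as (x - 4)^5. The eigenvalues (with algebraic multiplicities) are λ = 4 with multiplicity 5.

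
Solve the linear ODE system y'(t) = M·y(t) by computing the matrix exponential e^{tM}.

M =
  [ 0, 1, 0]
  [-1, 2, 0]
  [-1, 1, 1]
e^{tM} =
  [-t*exp(t) + exp(t), t*exp(t), 0]
  [-t*exp(t), t*exp(t) + exp(t), 0]
  [-t*exp(t), t*exp(t), exp(t)]

Strategy: write M = P · J · P⁻¹ where J is a Jordan canonical form, so e^{tM} = P · e^{tJ} · P⁻¹, and e^{tJ} can be computed block-by-block.

M has Jordan form
J =
  [1, 1, 0]
  [0, 1, 0]
  [0, 0, 1]
(up to reordering of blocks).

Per-block formulas:
  For a 1×1 block at λ = 1: exp(t · [1]) = [e^(1t)].
  For a 2×2 Jordan block J_2(1): exp(t · J_2(1)) = e^(1t)·(I + t·N), where N is the 2×2 nilpotent shift.

After assembling e^{tJ} and conjugating by P, we get:

e^{tM} =
  [-t*exp(t) + exp(t), t*exp(t), 0]
  [-t*exp(t), t*exp(t) + exp(t), 0]
  [-t*exp(t), t*exp(t), exp(t)]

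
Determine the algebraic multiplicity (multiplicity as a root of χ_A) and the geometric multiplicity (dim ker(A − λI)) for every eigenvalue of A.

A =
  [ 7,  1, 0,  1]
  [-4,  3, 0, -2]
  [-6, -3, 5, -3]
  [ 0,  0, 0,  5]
λ = 5: alg = 4, geom = 3

Step 1 — factor the characteristic polynomial to read off the algebraic multiplicities:
  χ_A(x) = (x - 5)^4

Step 2 — compute geometric multiplicities via the rank-nullity identity g(λ) = n − rank(A − λI):
  rank(A − (5)·I) = 1, so dim ker(A − (5)·I) = n − 1 = 3

Summary:
  λ = 5: algebraic multiplicity = 4, geometric multiplicity = 3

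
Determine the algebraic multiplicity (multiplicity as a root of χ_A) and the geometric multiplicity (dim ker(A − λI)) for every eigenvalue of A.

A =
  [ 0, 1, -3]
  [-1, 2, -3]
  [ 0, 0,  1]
λ = 1: alg = 3, geom = 2

Step 1 — factor the characteristic polynomial to read off the algebraic multiplicities:
  χ_A(x) = (x - 1)^3

Step 2 — compute geometric multiplicities via the rank-nullity identity g(λ) = n − rank(A − λI):
  rank(A − (1)·I) = 1, so dim ker(A − (1)·I) = n − 1 = 2

Summary:
  λ = 1: algebraic multiplicity = 3, geometric multiplicity = 2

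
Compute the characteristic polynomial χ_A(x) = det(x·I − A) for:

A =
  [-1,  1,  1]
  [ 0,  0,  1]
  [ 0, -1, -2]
x^3 + 3*x^2 + 3*x + 1

Expanding det(x·I − A) (e.g. by cofactor expansion or by noting that A is similar to its Jordan form J, which has the same characteristic polynomial as A) gives
  χ_A(x) = x^3 + 3*x^2 + 3*x + 1
which factors as (x + 1)^3. The eigenvalues (with algebraic multiplicities) are λ = -1 with multiplicity 3.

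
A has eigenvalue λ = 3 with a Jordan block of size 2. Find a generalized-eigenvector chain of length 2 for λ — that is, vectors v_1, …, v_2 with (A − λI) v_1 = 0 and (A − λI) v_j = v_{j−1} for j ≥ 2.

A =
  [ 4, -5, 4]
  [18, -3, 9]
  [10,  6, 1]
A Jordan chain for λ = 3 of length 2:
v_1 = (-4, 12, 16)ᵀ
v_2 = (1, 1, 0)ᵀ

Let N = A − (3)·I. We want v_2 with N^2 v_2 = 0 but N^1 v_2 ≠ 0; then v_{j-1} := N · v_j for j = 2, …, 2.

Pick v_2 = (1, 1, 0)ᵀ.
Then v_1 = N · v_2 = (-4, 12, 16)ᵀ.

Sanity check: (A − (3)·I) v_1 = (0, 0, 0)ᵀ = 0. ✓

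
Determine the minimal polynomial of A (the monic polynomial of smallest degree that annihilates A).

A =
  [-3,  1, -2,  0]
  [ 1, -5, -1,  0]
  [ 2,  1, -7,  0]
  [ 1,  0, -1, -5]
x^3 + 15*x^2 + 75*x + 125

The characteristic polynomial is χ_A(x) = (x + 5)^4, so the eigenvalues are known. The minimal polynomial is
  m_A(x) = Π_λ (x − λ)^{k_λ}
where k_λ is the size of the *largest* Jordan block for λ (equivalently, the smallest k with (A − λI)^k v = 0 for every generalised eigenvector v of λ).

  λ = -5: largest Jordan block has size 3, contributing (x + 5)^3

So m_A(x) = (x + 5)^3 = x^3 + 15*x^2 + 75*x + 125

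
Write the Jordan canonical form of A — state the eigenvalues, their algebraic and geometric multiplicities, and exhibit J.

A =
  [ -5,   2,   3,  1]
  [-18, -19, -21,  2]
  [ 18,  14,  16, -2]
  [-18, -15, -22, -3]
J_3(-5) ⊕ J_1(4)

The characteristic polynomial is
  det(x·I − A) = x^4 + 11*x^3 + 15*x^2 - 175*x - 500 = (x - 4)*(x + 5)^3

Eigenvalues and multiplicities (the geometric multiplicity of λ is n − rank(A − λI), which equals the number of Jordan blocks for λ):
  λ = -5: algebraic multiplicity = 3, geometric multiplicity = 1
  λ = 4: algebraic multiplicity = 1, geometric multiplicity = 1

Determining the block sizes for each eigenvalue:
  λ = -5: one block (gm = 1), so the single block has size am = 3 → block sizes [3]
  λ = 4: one block (gm = 1), so the single block has size am = 1 → block sizes [1]

Assembling the blocks gives a Jordan form
J =
  [-5,  1,  0, 0]
  [ 0, -5,  1, 0]
  [ 0,  0, -5, 0]
  [ 0,  0,  0, 4]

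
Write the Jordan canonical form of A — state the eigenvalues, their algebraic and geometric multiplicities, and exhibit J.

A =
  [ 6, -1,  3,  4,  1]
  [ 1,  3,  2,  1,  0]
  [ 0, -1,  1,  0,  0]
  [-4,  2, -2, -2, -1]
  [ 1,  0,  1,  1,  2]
J_3(2) ⊕ J_2(2)

The characteristic polynomial is
  det(x·I − A) = x^5 - 10*x^4 + 40*x^3 - 80*x^2 + 80*x - 32 = (x - 2)^5

Eigenvalues and multiplicities (the geometric multiplicity of λ is n − rank(A − λI), which equals the number of Jordan blocks for λ):
  λ = 2: algebraic multiplicity = 5, geometric multiplicity = 2

Determining the block sizes for each eigenvalue:
  λ = 2: with am = 5 and gm = 2, the partition is not yet determined (e.g. several partitions of 5 into 2 parts exist). Let N = A − (2)·I. Computing rank(N^1) = 3, rank(N^2) = 1, rank(N^3) = 0; the number of blocks of size ≥ j is rank(N^{j−1}) − rank(N^j), giving [2, 2, 1]. So we have 1 block(s) of size 3, 1 block(s) of size 2 → block sizes [3, 2]

Assembling the blocks gives a Jordan form
J =
  [2, 1, 0, 0, 0]
  [0, 2, 1, 0, 0]
  [0, 0, 2, 0, 0]
  [0, 0, 0, 2, 1]
  [0, 0, 0, 0, 2]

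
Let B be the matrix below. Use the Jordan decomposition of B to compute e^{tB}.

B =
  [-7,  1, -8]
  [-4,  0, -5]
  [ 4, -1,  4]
e^{tB} =
  [-6*t*exp(-t) + exp(-t), 3*t^2*exp(-t)/2 + t*exp(-t), 3*t^2*exp(-t)/2 - 8*t*exp(-t)]
  [-4*t*exp(-t), t^2*exp(-t) + t*exp(-t) + exp(-t), t^2*exp(-t) - 5*t*exp(-t)]
  [4*t*exp(-t), -t^2*exp(-t) - t*exp(-t), -t^2*exp(-t) + 5*t*exp(-t) + exp(-t)]

Strategy: write B = P · J · P⁻¹ where J is a Jordan canonical form, so e^{tB} = P · e^{tJ} · P⁻¹, and e^{tJ} can be computed block-by-block.

B has Jordan form
J =
  [-1,  1,  0]
  [ 0, -1,  1]
  [ 0,  0, -1]
(up to reordering of blocks).

Per-block formulas:
  For a 3×3 Jordan block J_3(-1): exp(t · J_3(-1)) = e^(-1t)·(I + t·N + (t^2/2)·N^2), where N is the 3×3 nilpotent shift.

After assembling e^{tJ} and conjugating by P, we get:

e^{tB} =
  [-6*t*exp(-t) + exp(-t), 3*t^2*exp(-t)/2 + t*exp(-t), 3*t^2*exp(-t)/2 - 8*t*exp(-t)]
  [-4*t*exp(-t), t^2*exp(-t) + t*exp(-t) + exp(-t), t^2*exp(-t) - 5*t*exp(-t)]
  [4*t*exp(-t), -t^2*exp(-t) - t*exp(-t), -t^2*exp(-t) + 5*t*exp(-t) + exp(-t)]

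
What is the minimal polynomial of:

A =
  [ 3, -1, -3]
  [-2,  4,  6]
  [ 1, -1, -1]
x^2 - 4*x + 4

The characteristic polynomial is χ_A(x) = (x - 2)^3, so the eigenvalues are known. The minimal polynomial is
  m_A(x) = Π_λ (x − λ)^{k_λ}
where k_λ is the size of the *largest* Jordan block for λ (equivalently, the smallest k with (A − λI)^k v = 0 for every generalised eigenvector v of λ).

  λ = 2: largest Jordan block has size 2, contributing (x − 2)^2

So m_A(x) = (x - 2)^2 = x^2 - 4*x + 4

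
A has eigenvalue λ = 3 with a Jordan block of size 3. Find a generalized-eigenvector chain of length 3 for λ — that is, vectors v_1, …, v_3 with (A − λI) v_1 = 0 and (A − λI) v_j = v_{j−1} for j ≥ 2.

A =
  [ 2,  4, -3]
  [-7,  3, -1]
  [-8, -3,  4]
A Jordan chain for λ = 3 of length 3:
v_1 = (-3, 15, 21)ᵀ
v_2 = (-1, -7, -8)ᵀ
v_3 = (1, 0, 0)ᵀ

Let N = A − (3)·I. We want v_3 with N^3 v_3 = 0 but N^2 v_3 ≠ 0; then v_{j-1} := N · v_j for j = 3, …, 2.

Pick v_3 = (1, 0, 0)ᵀ.
Then v_2 = N · v_3 = (-1, -7, -8)ᵀ.
Then v_1 = N · v_2 = (-3, 15, 21)ᵀ.

Sanity check: (A − (3)·I) v_1 = (0, 0, 0)ᵀ = 0. ✓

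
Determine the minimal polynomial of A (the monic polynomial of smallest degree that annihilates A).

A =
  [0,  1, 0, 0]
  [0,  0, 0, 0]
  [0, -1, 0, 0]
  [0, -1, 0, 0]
x^2

The characteristic polynomial is χ_A(x) = x^4, so the eigenvalues are known. The minimal polynomial is
  m_A(x) = Π_λ (x − λ)^{k_λ}
where k_λ is the size of the *largest* Jordan block for λ (equivalently, the smallest k with (A − λI)^k v = 0 for every generalised eigenvector v of λ).

  λ = 0: largest Jordan block has size 2, contributing (x − 0)^2

So m_A(x) = x^2 = x^2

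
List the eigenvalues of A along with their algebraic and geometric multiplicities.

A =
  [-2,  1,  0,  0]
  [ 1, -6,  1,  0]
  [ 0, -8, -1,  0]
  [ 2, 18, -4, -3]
λ = -3: alg = 4, geom = 2

Step 1 — factor the characteristic polynomial to read off the algebraic multiplicities:
  χ_A(x) = (x + 3)^4

Step 2 — compute geometric multiplicities via the rank-nullity identity g(λ) = n − rank(A − λI):
  rank(A − (-3)·I) = 2, so dim ker(A − (-3)·I) = n − 2 = 2

Summary:
  λ = -3: algebraic multiplicity = 4, geometric multiplicity = 2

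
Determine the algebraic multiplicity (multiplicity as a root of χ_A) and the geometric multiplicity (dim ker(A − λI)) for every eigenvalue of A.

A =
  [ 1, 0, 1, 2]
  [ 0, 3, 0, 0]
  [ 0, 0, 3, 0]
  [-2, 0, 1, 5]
λ = 3: alg = 4, geom = 3

Step 1 — factor the characteristic polynomial to read off the algebraic multiplicities:
  χ_A(x) = (x - 3)^4

Step 2 — compute geometric multiplicities via the rank-nullity identity g(λ) = n − rank(A − λI):
  rank(A − (3)·I) = 1, so dim ker(A − (3)·I) = n − 1 = 3

Summary:
  λ = 3: algebraic multiplicity = 4, geometric multiplicity = 3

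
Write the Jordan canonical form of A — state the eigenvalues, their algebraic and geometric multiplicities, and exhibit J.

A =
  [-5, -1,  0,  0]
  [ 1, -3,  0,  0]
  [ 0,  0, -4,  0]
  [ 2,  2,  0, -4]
J_2(-4) ⊕ J_1(-4) ⊕ J_1(-4)

The characteristic polynomial is
  det(x·I − A) = x^4 + 16*x^3 + 96*x^2 + 256*x + 256 = (x + 4)^4

Eigenvalues and multiplicities (the geometric multiplicity of λ is n − rank(A − λI), which equals the number of Jordan blocks for λ):
  λ = -4: algebraic multiplicity = 4, geometric multiplicity = 3

Determining the block sizes for each eigenvalue:
  λ = -4: 3 blocks summing to 4 forces exactly one block of size 2 and the rest size 1 → block sizes [2, 1, 1]

Assembling the blocks gives a Jordan form
J =
  [-4,  1,  0,  0]
  [ 0, -4,  0,  0]
  [ 0,  0, -4,  0]
  [ 0,  0,  0, -4]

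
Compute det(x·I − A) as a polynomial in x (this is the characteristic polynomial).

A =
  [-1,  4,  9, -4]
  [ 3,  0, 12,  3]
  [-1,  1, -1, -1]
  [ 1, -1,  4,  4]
x^4 - 2*x^3 - 11*x^2 + 12*x + 36

Expanding det(x·I − A) (e.g. by cofactor expansion or by noting that A is similar to its Jordan form J, which has the same characteristic polynomial as A) gives
  χ_A(x) = x^4 - 2*x^3 - 11*x^2 + 12*x + 36
which factors as (x - 3)^2*(x + 2)^2. The eigenvalues (with algebraic multiplicities) are λ = -2 with multiplicity 2, λ = 3 with multiplicity 2.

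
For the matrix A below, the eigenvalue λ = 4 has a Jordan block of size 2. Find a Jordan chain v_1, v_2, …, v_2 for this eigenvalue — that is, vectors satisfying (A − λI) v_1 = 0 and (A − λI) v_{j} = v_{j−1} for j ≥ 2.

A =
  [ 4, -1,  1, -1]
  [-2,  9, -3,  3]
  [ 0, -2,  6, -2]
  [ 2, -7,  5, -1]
A Jordan chain for λ = 4 of length 2:
v_1 = (-1, -1, -2, -1)ᵀ
v_2 = (3, 1, 0, 0)ᵀ

Let N = A − (4)·I. We want v_2 with N^2 v_2 = 0 but N^1 v_2 ≠ 0; then v_{j-1} := N · v_j for j = 2, …, 2.

Pick v_2 = (3, 1, 0, 0)ᵀ.
Then v_1 = N · v_2 = (-1, -1, -2, -1)ᵀ.

Sanity check: (A − (4)·I) v_1 = (0, 0, 0, 0)ᵀ = 0. ✓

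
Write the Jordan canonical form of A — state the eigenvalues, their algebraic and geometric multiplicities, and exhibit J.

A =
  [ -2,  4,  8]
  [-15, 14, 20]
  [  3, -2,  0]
J_2(4) ⊕ J_1(4)

The characteristic polynomial is
  det(x·I − A) = x^3 - 12*x^2 + 48*x - 64 = (x - 4)^3

Eigenvalues and multiplicities (the geometric multiplicity of λ is n − rank(A − λI), which equals the number of Jordan blocks for λ):
  λ = 4: algebraic multiplicity = 3, geometric multiplicity = 2

Determining the block sizes for each eigenvalue:
  λ = 4: 2 blocks summing to 3 forces exactly one block of size 2 and the rest size 1 → block sizes [2, 1]

Assembling the blocks gives a Jordan form
J =
  [4, 1, 0]
  [0, 4, 0]
  [0, 0, 4]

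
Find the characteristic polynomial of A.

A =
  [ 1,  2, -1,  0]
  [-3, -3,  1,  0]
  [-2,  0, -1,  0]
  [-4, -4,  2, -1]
x^4 + 4*x^3 + 6*x^2 + 4*x + 1

Expanding det(x·I − A) (e.g. by cofactor expansion or by noting that A is similar to its Jordan form J, which has the same characteristic polynomial as A) gives
  χ_A(x) = x^4 + 4*x^3 + 6*x^2 + 4*x + 1
which factors as (x + 1)^4. The eigenvalues (with algebraic multiplicities) are λ = -1 with multiplicity 4.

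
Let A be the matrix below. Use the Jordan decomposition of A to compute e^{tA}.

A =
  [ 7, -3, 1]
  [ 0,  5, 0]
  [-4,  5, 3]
e^{tA} =
  [2*t*exp(5*t) + exp(5*t), -t^2*exp(5*t)/2 - 3*t*exp(5*t), t*exp(5*t)]
  [0, exp(5*t), 0]
  [-4*t*exp(5*t), t^2*exp(5*t) + 5*t*exp(5*t), -2*t*exp(5*t) + exp(5*t)]

Strategy: write A = P · J · P⁻¹ where J is a Jordan canonical form, so e^{tA} = P · e^{tJ} · P⁻¹, and e^{tJ} can be computed block-by-block.

A has Jordan form
J =
  [5, 1, 0]
  [0, 5, 1]
  [0, 0, 5]
(up to reordering of blocks).

Per-block formulas:
  For a 3×3 Jordan block J_3(5): exp(t · J_3(5)) = e^(5t)·(I + t·N + (t^2/2)·N^2), where N is the 3×3 nilpotent shift.

After assembling e^{tJ} and conjugating by P, we get:

e^{tA} =
  [2*t*exp(5*t) + exp(5*t), -t^2*exp(5*t)/2 - 3*t*exp(5*t), t*exp(5*t)]
  [0, exp(5*t), 0]
  [-4*t*exp(5*t), t^2*exp(5*t) + 5*t*exp(5*t), -2*t*exp(5*t) + exp(5*t)]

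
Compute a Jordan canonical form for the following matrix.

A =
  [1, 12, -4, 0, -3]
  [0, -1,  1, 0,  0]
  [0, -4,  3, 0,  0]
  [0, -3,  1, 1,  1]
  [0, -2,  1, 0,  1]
J_3(1) ⊕ J_2(1)

The characteristic polynomial is
  det(x·I − A) = x^5 - 5*x^4 + 10*x^3 - 10*x^2 + 5*x - 1 = (x - 1)^5

Eigenvalues and multiplicities (the geometric multiplicity of λ is n − rank(A − λI), which equals the number of Jordan blocks for λ):
  λ = 1: algebraic multiplicity = 5, geometric multiplicity = 2

Determining the block sizes for each eigenvalue:
  λ = 1: with am = 5 and gm = 2, the partition is not yet determined (e.g. several partitions of 5 into 2 parts exist). Let N = A − (1)·I. Computing rank(N^1) = 3, rank(N^2) = 1, rank(N^3) = 0; the number of blocks of size ≥ j is rank(N^{j−1}) − rank(N^j), giving [2, 2, 1]. So we have 1 block(s) of size 3, 1 block(s) of size 2 → block sizes [3, 2]

Assembling the blocks gives a Jordan form
J =
  [1, 1, 0, 0, 0]
  [0, 1, 1, 0, 0]
  [0, 0, 1, 0, 0]
  [0, 0, 0, 1, 1]
  [0, 0, 0, 0, 1]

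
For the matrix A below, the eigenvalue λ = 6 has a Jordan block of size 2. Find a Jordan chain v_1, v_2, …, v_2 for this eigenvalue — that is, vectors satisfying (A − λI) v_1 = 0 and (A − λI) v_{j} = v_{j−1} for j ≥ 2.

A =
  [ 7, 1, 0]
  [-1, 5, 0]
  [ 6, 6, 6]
A Jordan chain for λ = 6 of length 2:
v_1 = (1, -1, 6)ᵀ
v_2 = (1, 0, 0)ᵀ

Let N = A − (6)·I. We want v_2 with N^2 v_2 = 0 but N^1 v_2 ≠ 0; then v_{j-1} := N · v_j for j = 2, …, 2.

Pick v_2 = (1, 0, 0)ᵀ.
Then v_1 = N · v_2 = (1, -1, 6)ᵀ.

Sanity check: (A − (6)·I) v_1 = (0, 0, 0)ᵀ = 0. ✓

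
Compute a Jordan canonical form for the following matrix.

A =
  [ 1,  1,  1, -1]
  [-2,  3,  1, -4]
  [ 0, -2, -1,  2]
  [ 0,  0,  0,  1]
J_3(1) ⊕ J_1(1)

The characteristic polynomial is
  det(x·I − A) = x^4 - 4*x^3 + 6*x^2 - 4*x + 1 = (x - 1)^4

Eigenvalues and multiplicities (the geometric multiplicity of λ is n − rank(A − λI), which equals the number of Jordan blocks for λ):
  λ = 1: algebraic multiplicity = 4, geometric multiplicity = 2

Determining the block sizes for each eigenvalue:
  λ = 1: with am = 4 and gm = 2, the partition is not yet determined (e.g. several partitions of 4 into 2 parts exist). Let N = A − (1)·I. Computing rank(N^1) = 2, rank(N^2) = 1, rank(N^3) = 0; the number of blocks of size ≥ j is rank(N^{j−1}) − rank(N^j), giving [2, 1, 1]. So we have 1 block(s) of size 3, 1 block(s) of size 1 → block sizes [3, 1]

Assembling the blocks gives a Jordan form
J =
  [1, 1, 0, 0]
  [0, 1, 1, 0]
  [0, 0, 1, 0]
  [0, 0, 0, 1]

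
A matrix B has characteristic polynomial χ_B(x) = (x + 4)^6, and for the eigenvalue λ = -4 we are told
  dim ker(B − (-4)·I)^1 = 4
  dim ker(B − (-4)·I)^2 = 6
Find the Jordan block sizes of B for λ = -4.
Block sizes for λ = -4: [2, 2, 1, 1]

From the dimensions of kernels of powers, the number of Jordan blocks of size at least j is d_j − d_{j−1} where d_j = dim ker(N^j) (with d_0 = 0). Computing the differences gives [4, 2].
The number of blocks of size exactly k is (#blocks of size ≥ k) − (#blocks of size ≥ k + 1), so the partition is: 2 block(s) of size 1, 2 block(s) of size 2.
In nonincreasing order the block sizes are [2, 2, 1, 1].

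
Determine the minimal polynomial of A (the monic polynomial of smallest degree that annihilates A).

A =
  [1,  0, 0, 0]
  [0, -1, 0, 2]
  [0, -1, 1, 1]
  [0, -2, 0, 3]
x^2 - 2*x + 1

The characteristic polynomial is χ_A(x) = (x - 1)^4, so the eigenvalues are known. The minimal polynomial is
  m_A(x) = Π_λ (x − λ)^{k_λ}
where k_λ is the size of the *largest* Jordan block for λ (equivalently, the smallest k with (A − λI)^k v = 0 for every generalised eigenvector v of λ).

  λ = 1: largest Jordan block has size 2, contributing (x − 1)^2

So m_A(x) = (x - 1)^2 = x^2 - 2*x + 1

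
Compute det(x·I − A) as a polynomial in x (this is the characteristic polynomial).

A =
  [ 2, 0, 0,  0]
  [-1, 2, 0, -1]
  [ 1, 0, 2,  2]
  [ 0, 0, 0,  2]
x^4 - 8*x^3 + 24*x^2 - 32*x + 16

Expanding det(x·I − A) (e.g. by cofactor expansion or by noting that A is similar to its Jordan form J, which has the same characteristic polynomial as A) gives
  χ_A(x) = x^4 - 8*x^3 + 24*x^2 - 32*x + 16
which factors as (x - 2)^4. The eigenvalues (with algebraic multiplicities) are λ = 2 with multiplicity 4.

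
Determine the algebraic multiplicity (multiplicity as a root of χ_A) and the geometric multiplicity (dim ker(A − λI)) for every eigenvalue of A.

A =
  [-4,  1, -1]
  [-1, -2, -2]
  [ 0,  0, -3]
λ = -3: alg = 3, geom = 1

Step 1 — factor the characteristic polynomial to read off the algebraic multiplicities:
  χ_A(x) = (x + 3)^3

Step 2 — compute geometric multiplicities via the rank-nullity identity g(λ) = n − rank(A − λI):
  rank(A − (-3)·I) = 2, so dim ker(A − (-3)·I) = n − 2 = 1

Summary:
  λ = -3: algebraic multiplicity = 3, geometric multiplicity = 1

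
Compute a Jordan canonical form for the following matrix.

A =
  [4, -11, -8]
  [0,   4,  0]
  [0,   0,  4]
J_2(4) ⊕ J_1(4)

The characteristic polynomial is
  det(x·I − A) = x^3 - 12*x^2 + 48*x - 64 = (x - 4)^3

Eigenvalues and multiplicities (the geometric multiplicity of λ is n − rank(A − λI), which equals the number of Jordan blocks for λ):
  λ = 4: algebraic multiplicity = 3, geometric multiplicity = 2

Determining the block sizes for each eigenvalue:
  λ = 4: 2 blocks summing to 3 forces exactly one block of size 2 and the rest size 1 → block sizes [2, 1]

Assembling the blocks gives a Jordan form
J =
  [4, 1, 0]
  [0, 4, 0]
  [0, 0, 4]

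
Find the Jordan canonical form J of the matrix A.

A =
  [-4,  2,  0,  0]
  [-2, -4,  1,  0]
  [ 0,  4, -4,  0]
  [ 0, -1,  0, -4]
J_3(-4) ⊕ J_1(-4)

The characteristic polynomial is
  det(x·I − A) = x^4 + 16*x^3 + 96*x^2 + 256*x + 256 = (x + 4)^4

Eigenvalues and multiplicities (the geometric multiplicity of λ is n − rank(A − λI), which equals the number of Jordan blocks for λ):
  λ = -4: algebraic multiplicity = 4, geometric multiplicity = 2

Determining the block sizes for each eigenvalue:
  λ = -4: with am = 4 and gm = 2, the partition is not yet determined (e.g. several partitions of 4 into 2 parts exist). Let N = A − (-4)·I. Computing rank(N^1) = 2, rank(N^2) = 1, rank(N^3) = 0; the number of blocks of size ≥ j is rank(N^{j−1}) − rank(N^j), giving [2, 1, 1]. So we have 1 block(s) of size 3, 1 block(s) of size 1 → block sizes [3, 1]

Assembling the blocks gives a Jordan form
J =
  [-4,  1,  0,  0]
  [ 0, -4,  1,  0]
  [ 0,  0, -4,  0]
  [ 0,  0,  0, -4]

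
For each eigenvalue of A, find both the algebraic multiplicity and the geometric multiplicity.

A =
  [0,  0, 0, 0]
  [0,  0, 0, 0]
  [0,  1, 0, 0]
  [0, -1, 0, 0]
λ = 0: alg = 4, geom = 3

Step 1 — factor the characteristic polynomial to read off the algebraic multiplicities:
  χ_A(x) = x^4

Step 2 — compute geometric multiplicities via the rank-nullity identity g(λ) = n − rank(A − λI):
  rank(A − (0)·I) = 1, so dim ker(A − (0)·I) = n − 1 = 3

Summary:
  λ = 0: algebraic multiplicity = 4, geometric multiplicity = 3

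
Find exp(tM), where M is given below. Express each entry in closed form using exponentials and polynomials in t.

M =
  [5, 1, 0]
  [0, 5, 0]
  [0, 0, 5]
e^{tM} =
  [exp(5*t), t*exp(5*t), 0]
  [0, exp(5*t), 0]
  [0, 0, exp(5*t)]

Strategy: write M = P · J · P⁻¹ where J is a Jordan canonical form, so e^{tM} = P · e^{tJ} · P⁻¹, and e^{tJ} can be computed block-by-block.

M has Jordan form
J =
  [5, 1, 0]
  [0, 5, 0]
  [0, 0, 5]
(up to reordering of blocks).

Per-block formulas:
  For a 2×2 Jordan block J_2(5): exp(t · J_2(5)) = e^(5t)·(I + t·N), where N is the 2×2 nilpotent shift.
  For a 1×1 block at λ = 5: exp(t · [5]) = [e^(5t)].

After assembling e^{tJ} and conjugating by P, we get:

e^{tM} =
  [exp(5*t), t*exp(5*t), 0]
  [0, exp(5*t), 0]
  [0, 0, exp(5*t)]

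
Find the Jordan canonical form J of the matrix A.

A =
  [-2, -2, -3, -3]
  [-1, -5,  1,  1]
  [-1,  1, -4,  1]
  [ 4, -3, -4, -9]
J_3(-5) ⊕ J_1(-5)

The characteristic polynomial is
  det(x·I − A) = x^4 + 20*x^3 + 150*x^2 + 500*x + 625 = (x + 5)^4

Eigenvalues and multiplicities (the geometric multiplicity of λ is n − rank(A − λI), which equals the number of Jordan blocks for λ):
  λ = -5: algebraic multiplicity = 4, geometric multiplicity = 2

Determining the block sizes for each eigenvalue:
  λ = -5: with am = 4 and gm = 2, the partition is not yet determined (e.g. several partitions of 4 into 2 parts exist). Let N = A − (-5)·I. Computing rank(N^1) = 2, rank(N^2) = 1, rank(N^3) = 0; the number of blocks of size ≥ j is rank(N^{j−1}) − rank(N^j), giving [2, 1, 1]. So we have 1 block(s) of size 3, 1 block(s) of size 1 → block sizes [3, 1]

Assembling the blocks gives a Jordan form
J =
  [-5,  1,  0,  0]
  [ 0, -5,  1,  0]
  [ 0,  0, -5,  0]
  [ 0,  0,  0, -5]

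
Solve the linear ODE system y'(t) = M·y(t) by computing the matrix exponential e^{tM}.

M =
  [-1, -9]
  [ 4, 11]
e^{tM} =
  [-6*t*exp(5*t) + exp(5*t), -9*t*exp(5*t)]
  [4*t*exp(5*t), 6*t*exp(5*t) + exp(5*t)]

Strategy: write M = P · J · P⁻¹ where J is a Jordan canonical form, so e^{tM} = P · e^{tJ} · P⁻¹, and e^{tJ} can be computed block-by-block.

M has Jordan form
J =
  [5, 1]
  [0, 5]
(up to reordering of blocks).

Per-block formulas:
  For a 2×2 Jordan block J_2(5): exp(t · J_2(5)) = e^(5t)·(I + t·N), where N is the 2×2 nilpotent shift.

After assembling e^{tJ} and conjugating by P, we get:

e^{tM} =
  [-6*t*exp(5*t) + exp(5*t), -9*t*exp(5*t)]
  [4*t*exp(5*t), 6*t*exp(5*t) + exp(5*t)]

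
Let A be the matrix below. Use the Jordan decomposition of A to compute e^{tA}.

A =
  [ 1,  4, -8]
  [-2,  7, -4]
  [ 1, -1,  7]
e^{tA} =
  [-4*t*exp(5*t) + exp(5*t), 4*t*exp(5*t), -8*t*exp(5*t)]
  [-2*t*exp(5*t), 2*t*exp(5*t) + exp(5*t), -4*t*exp(5*t)]
  [t*exp(5*t), -t*exp(5*t), 2*t*exp(5*t) + exp(5*t)]

Strategy: write A = P · J · P⁻¹ where J is a Jordan canonical form, so e^{tA} = P · e^{tJ} · P⁻¹, and e^{tJ} can be computed block-by-block.

A has Jordan form
J =
  [5, 1, 0]
  [0, 5, 0]
  [0, 0, 5]
(up to reordering of blocks).

Per-block formulas:
  For a 2×2 Jordan block J_2(5): exp(t · J_2(5)) = e^(5t)·(I + t·N), where N is the 2×2 nilpotent shift.
  For a 1×1 block at λ = 5: exp(t · [5]) = [e^(5t)].

After assembling e^{tJ} and conjugating by P, we get:

e^{tA} =
  [-4*t*exp(5*t) + exp(5*t), 4*t*exp(5*t), -8*t*exp(5*t)]
  [-2*t*exp(5*t), 2*t*exp(5*t) + exp(5*t), -4*t*exp(5*t)]
  [t*exp(5*t), -t*exp(5*t), 2*t*exp(5*t) + exp(5*t)]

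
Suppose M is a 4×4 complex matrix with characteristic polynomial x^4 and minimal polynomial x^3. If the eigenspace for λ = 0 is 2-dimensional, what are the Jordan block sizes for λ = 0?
Block sizes for λ = 0: [3, 1]

Step 1 — from the characteristic polynomial, algebraic multiplicity of λ = 0 is 4. From dim ker(M − (0)·I) = 2, there are exactly 2 Jordan blocks for λ = 0.
Step 2 — from the minimal polynomial, the factor (x − 0)^3 tells us the largest block for λ = 0 has size 3.
Step 3 — with total size 4, 2 blocks, and largest block 3, the block sizes (in nonincreasing order) are [3, 1].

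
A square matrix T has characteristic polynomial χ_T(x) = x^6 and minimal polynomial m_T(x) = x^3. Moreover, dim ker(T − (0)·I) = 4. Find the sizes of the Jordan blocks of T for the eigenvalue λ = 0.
Block sizes for λ = 0: [3, 1, 1, 1]

Step 1 — from the characteristic polynomial, algebraic multiplicity of λ = 0 is 6. From dim ker(T − (0)·I) = 4, there are exactly 4 Jordan blocks for λ = 0.
Step 2 — from the minimal polynomial, the factor (x − 0)^3 tells us the largest block for λ = 0 has size 3.
Step 3 — with total size 6, 4 blocks, and largest block 3, the block sizes (in nonincreasing order) are [3, 1, 1, 1].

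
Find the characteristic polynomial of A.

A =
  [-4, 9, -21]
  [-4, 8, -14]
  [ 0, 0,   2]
x^3 - 6*x^2 + 12*x - 8

Expanding det(x·I − A) (e.g. by cofactor expansion or by noting that A is similar to its Jordan form J, which has the same characteristic polynomial as A) gives
  χ_A(x) = x^3 - 6*x^2 + 12*x - 8
which factors as (x - 2)^3. The eigenvalues (with algebraic multiplicities) are λ = 2 with multiplicity 3.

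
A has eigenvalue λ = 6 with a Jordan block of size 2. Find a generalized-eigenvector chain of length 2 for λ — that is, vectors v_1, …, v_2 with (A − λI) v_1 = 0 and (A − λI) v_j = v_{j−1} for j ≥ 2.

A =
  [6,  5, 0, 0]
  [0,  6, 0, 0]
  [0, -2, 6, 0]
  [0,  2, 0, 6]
A Jordan chain for λ = 6 of length 2:
v_1 = (5, 0, -2, 2)ᵀ
v_2 = (0, 1, 0, 0)ᵀ

Let N = A − (6)·I. We want v_2 with N^2 v_2 = 0 but N^1 v_2 ≠ 0; then v_{j-1} := N · v_j for j = 2, …, 2.

Pick v_2 = (0, 1, 0, 0)ᵀ.
Then v_1 = N · v_2 = (5, 0, -2, 2)ᵀ.

Sanity check: (A − (6)·I) v_1 = (0, 0, 0, 0)ᵀ = 0. ✓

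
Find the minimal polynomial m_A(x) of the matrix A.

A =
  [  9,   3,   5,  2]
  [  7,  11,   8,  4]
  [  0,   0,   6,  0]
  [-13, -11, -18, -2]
x^3 - 18*x^2 + 108*x - 216

The characteristic polynomial is χ_A(x) = (x - 6)^4, so the eigenvalues are known. The minimal polynomial is
  m_A(x) = Π_λ (x − λ)^{k_λ}
where k_λ is the size of the *largest* Jordan block for λ (equivalently, the smallest k with (A − λI)^k v = 0 for every generalised eigenvector v of λ).

  λ = 6: largest Jordan block has size 3, contributing (x − 6)^3

So m_A(x) = (x - 6)^3 = x^3 - 18*x^2 + 108*x - 216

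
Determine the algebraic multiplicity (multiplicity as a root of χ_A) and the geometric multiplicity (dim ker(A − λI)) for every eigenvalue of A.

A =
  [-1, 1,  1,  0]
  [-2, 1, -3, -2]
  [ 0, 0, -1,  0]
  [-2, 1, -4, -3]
λ = -1: alg = 4, geom = 2

Step 1 — factor the characteristic polynomial to read off the algebraic multiplicities:
  χ_A(x) = (x + 1)^4

Step 2 — compute geometric multiplicities via the rank-nullity identity g(λ) = n − rank(A − λI):
  rank(A − (-1)·I) = 2, so dim ker(A − (-1)·I) = n − 2 = 2

Summary:
  λ = -1: algebraic multiplicity = 4, geometric multiplicity = 2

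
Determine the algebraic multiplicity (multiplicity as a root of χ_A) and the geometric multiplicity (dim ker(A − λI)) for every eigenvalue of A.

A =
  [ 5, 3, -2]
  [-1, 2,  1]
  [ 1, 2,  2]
λ = 3: alg = 3, geom = 1

Step 1 — factor the characteristic polynomial to read off the algebraic multiplicities:
  χ_A(x) = (x - 3)^3

Step 2 — compute geometric multiplicities via the rank-nullity identity g(λ) = n − rank(A − λI):
  rank(A − (3)·I) = 2, so dim ker(A − (3)·I) = n − 2 = 1

Summary:
  λ = 3: algebraic multiplicity = 3, geometric multiplicity = 1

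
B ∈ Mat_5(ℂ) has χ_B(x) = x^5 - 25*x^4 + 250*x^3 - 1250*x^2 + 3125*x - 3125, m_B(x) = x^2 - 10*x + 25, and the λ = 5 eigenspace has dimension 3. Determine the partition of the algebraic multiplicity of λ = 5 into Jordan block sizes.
Block sizes for λ = 5: [2, 2, 1]

Step 1 — from the characteristic polynomial, algebraic multiplicity of λ = 5 is 5. From dim ker(B − (5)·I) = 3, there are exactly 3 Jordan blocks for λ = 5.
Step 2 — from the minimal polynomial, the factor (x − 5)^2 tells us the largest block for λ = 5 has size 2.
Step 3 — with total size 5, 3 blocks, and largest block 2, the block sizes (in nonincreasing order) are [2, 2, 1].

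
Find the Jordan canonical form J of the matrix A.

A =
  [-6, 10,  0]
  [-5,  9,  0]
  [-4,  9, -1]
J_2(-1) ⊕ J_1(4)

The characteristic polynomial is
  det(x·I − A) = x^3 - 2*x^2 - 7*x - 4 = (x - 4)*(x + 1)^2

Eigenvalues and multiplicities (the geometric multiplicity of λ is n − rank(A − λI), which equals the number of Jordan blocks for λ):
  λ = -1: algebraic multiplicity = 2, geometric multiplicity = 1
  λ = 4: algebraic multiplicity = 1, geometric multiplicity = 1

Determining the block sizes for each eigenvalue:
  λ = -1: one block (gm = 1), so the single block has size am = 2 → block sizes [2]
  λ = 4: one block (gm = 1), so the single block has size am = 1 → block sizes [1]

Assembling the blocks gives a Jordan form
J =
  [-1,  1, 0]
  [ 0, -1, 0]
  [ 0,  0, 4]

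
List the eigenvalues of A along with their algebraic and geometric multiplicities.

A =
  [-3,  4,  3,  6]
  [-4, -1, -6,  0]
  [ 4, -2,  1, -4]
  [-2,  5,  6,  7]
λ = 1: alg = 4, geom = 2

Step 1 — factor the characteristic polynomial to read off the algebraic multiplicities:
  χ_A(x) = (x - 1)^4

Step 2 — compute geometric multiplicities via the rank-nullity identity g(λ) = n − rank(A − λI):
  rank(A − (1)·I) = 2, so dim ker(A − (1)·I) = n − 2 = 2

Summary:
  λ = 1: algebraic multiplicity = 4, geometric multiplicity = 2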